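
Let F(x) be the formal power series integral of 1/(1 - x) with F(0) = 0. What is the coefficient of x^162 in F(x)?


1/(1 - x) = sum_{k>=0} x^k. Integrating termwise and using F(0) = 0 gives
F(x) = sum_{k>=0} x^(k+1) / (k+1) = sum_{m>=1} x^m / m = -ln(1 - x).
So the coefficient of x^162 is 1/162 = 1/162.

1/162


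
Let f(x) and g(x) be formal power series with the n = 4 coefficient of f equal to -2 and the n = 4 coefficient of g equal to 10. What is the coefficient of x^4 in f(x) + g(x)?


Addition of formal power series is termwise.
The coefficient of x^4 in f + g = -2 + 10
= 8

8


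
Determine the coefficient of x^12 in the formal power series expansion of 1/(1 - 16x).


The geometric series identity gives 1/(1 - c x) = sum_{k>=0} c^k x^k, so the coefficient of x^k is c^k.
Here c = 16 and k = 12.
Computing: 16^12 = 281474976710656

281474976710656


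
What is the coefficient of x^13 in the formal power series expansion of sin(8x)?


The Maclaurin series is sin(t) = sum_{k>=0} (-1)^k t^(2k+1) / (2k+1)!, so substituting t = 8x, only odd powers of x are nonzero, with coefficient of x^(2k+1) equal to (-1)^k 8^(2k+1) / (2k+1)!.
Write 13 = 2*6 + 1, giving the coefficient (-1)^6 * 8^13 / 13! = 549755813888/6227020800 = 536870912/6081075.

536870912/6081075


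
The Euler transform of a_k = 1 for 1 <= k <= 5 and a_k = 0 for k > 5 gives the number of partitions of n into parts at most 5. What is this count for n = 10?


Partitions of 10 into parts at most 5:
Using generating function (1-x)^(-1)(1-x^2)^(-1)...(1-x^5)^(-1),
the coefficient of x^10 = 30

30


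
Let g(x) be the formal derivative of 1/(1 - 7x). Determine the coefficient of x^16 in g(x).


Differentiate termwise: d/dx sum_{k>=0} 7^k x^k = sum_{k>=1} k 7^k x^(k-1) = sum_{j>=0} (j+1) 7^(j+1) x^j.
Equivalently, d/dx [1/(1 - 7x)] = 7/(1 - 7x)^2.
For j = 16: 17 * 7^17 = 17 * 232630513987207 = 3954718737782519.

3954718737782519


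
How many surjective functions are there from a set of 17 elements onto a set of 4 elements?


By inclusion-exclusion on which target elements are missed, the number of surjections from an n-set onto a k-set is
surj(n, k) = sum_{j=0}^{k} (-1)^j C(k, j) (k - j)^n.
Equivalently surj(n, k) = k! * S(n, k), where S(n, k) is the Stirling number of the second kind.
For n = 17, k = 4:
S(17, 4) = 694337290, so
surj = 4! * 694337290 = 24 * 694337290 = 16664094960.

16664094960


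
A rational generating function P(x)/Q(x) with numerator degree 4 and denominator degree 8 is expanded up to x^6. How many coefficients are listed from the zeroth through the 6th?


Expanding up to x^6 gives the coefficients for x^0, x^1, ..., x^6.
That is 6 + 1 = 7 coefficients in total.

7


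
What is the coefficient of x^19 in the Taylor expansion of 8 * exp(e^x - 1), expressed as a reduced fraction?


exp(e^x - 1) = sum_{k>=0} Bell_k x^k / k!, where Bell_k is the k-th Bell number.
So the coefficient of x^19 is 8 * Bell_19 / 19!.
Computing: Bell_19 = 5832742205057 and 19! = 121645100408832000, giving
8 * 5832742205057/121645100408832000 = 5832742205057/15205637551104000.

5832742205057/15205637551104000


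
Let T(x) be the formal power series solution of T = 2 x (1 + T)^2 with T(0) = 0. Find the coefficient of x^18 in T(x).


Apply the Lagrange inversion formula: if T = 2 x * phi(T) with phi(t) = (1 + t)^2, then [x^n] T = 2^n * (1/n) [t^(n-1)] phi(t)^n = 2^n * (1/n) [t^(n-1)] (1 + t)^(2n) = 2^n * (1/n) C(2n, n-1).
Using the identity C(2n, n-1) = C(2n, n) * n / (n+1), the unscaled factor equals C(2n, n) / (n+1) = C_n, the n-th Catalan number.
For n = 18: C_18 = C(36, 18) / 19 = 9075135300/19 = 477638700.
With the 2^18 = 262144 factor, the coefficient is 262144 * 477638700 = 125210119372800.

125210119372800


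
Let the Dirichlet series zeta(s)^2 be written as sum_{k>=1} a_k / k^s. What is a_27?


The Dirichlet convolution of the constant function 1 with itself gives (1 * 1)(k) = sum_{d | k} 1 = d(k), the number of positive divisors of k.
Since zeta(s) = sum_{k>=1} 1/k^s, we have zeta(s)^2 = sum_{k>=1} d(k)/k^s, so a_k = d(k).
For k = 27: the divisors are 1, 3, 9, 27.
Count = 4.

4


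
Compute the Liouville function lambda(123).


The Liouville function is lambda(k) = (-1)^Omega(k), where Omega(k) counts the prime factors of k with multiplicity.
Factoring: 123 = 3 * 41, so Omega(123) = 2.
lambda(123) = (-1)^2 = 1.

1


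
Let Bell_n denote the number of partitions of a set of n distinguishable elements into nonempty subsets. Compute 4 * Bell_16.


Bell_16 can be computed from the Bell triangle or from Dobinski's identity Bell_n = (1/e) * sum_{k>=0} k^n / k!.
Computing Bell_16 = 10480142147.
Then 4 * 10480142147 = 41920568588.

41920568588


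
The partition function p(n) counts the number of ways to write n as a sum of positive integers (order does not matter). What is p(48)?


Using the generating function prod_{k>=1} 1/(1-x^k), we compute p(48).
By dynamic programming over parts 1 through 48:
p(48) = 147273

147273


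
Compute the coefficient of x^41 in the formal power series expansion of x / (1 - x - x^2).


Let f(x) = sum_{k>=0} a_k x^k. Multiplying f(x) * (1 - x - x^2) = x and matching coefficients gives a_0 = 0, a_1 = 1, and a_k = a_{k-1} + a_{k-2} for k >= 2. These are the Fibonacci numbers F_k.
Iterating from F_0 = 0, F_1 = 1:
F_0=0, F_1=1, F_2=1, F_3=2, F_4=3, F_5=5, F_6=8, F_7=13, F_8=21, F_9=34, ...
F_41 = 165580141.

165580141


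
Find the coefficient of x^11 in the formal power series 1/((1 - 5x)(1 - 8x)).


By partial fractions or Cauchy convolution:
The coefficient equals sum_{k=0}^{11} 5^k * 8^(11-k).
= 22825112037

22825112037


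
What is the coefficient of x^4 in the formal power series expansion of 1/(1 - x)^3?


The expansion 1/(1 - x)^r = sum_{k>=0} C(k + r - 1, r - 1) x^k follows from the multiset / negative-binomial theorem (or from repeated differentiation of the geometric series).
For r = 3 and k = 4:
C(6, 2) = 720 / (2 * 24) = 15.

15


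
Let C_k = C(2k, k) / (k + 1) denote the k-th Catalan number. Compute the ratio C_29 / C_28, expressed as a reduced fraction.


Using C_k = (2k)! / (k! (k+1)!), the ratio C_{k+1}/C_k simplifies to
C_{k+1}/C_k = [(2k+2)! / ((k+1)! (k+2)!)] * [k! (k+1)! / (2k)!]
 = (2k+2)(2k+1) / ((k+1)(k+2)) = 2(2k+1) / (k+2).
For k = 28: 2(2*28 + 1) / (28 + 2) = 114/30 = 19/5.

19/5


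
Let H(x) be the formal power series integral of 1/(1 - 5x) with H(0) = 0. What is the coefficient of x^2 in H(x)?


1/(1 - 5x) = sum_{k>=0} 5^k x^k. Integrating termwise with H(0) = 0:
H(x) = sum_{k>=0} 5^k x^(k+1) / (k+1) = sum_{m>=1} 5^(m-1) x^m / m.
For m = 2: 5^1/2 = 5/2 = 5/2.

5/2


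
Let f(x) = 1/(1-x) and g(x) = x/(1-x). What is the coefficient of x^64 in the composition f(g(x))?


First simplify the composition: f(g(x)) = 1/(1 - x/(1-x)) = (1-x)/((1-x) - x) = (1-x)/(1-2x).
Now extract the coefficient. Write (1-x)/(1-2x) = 1/(1-2x) - x/(1-2x).
The coefficient of x^n in 1/(1-2x) is 2^n, and in x/(1-2x) is 2^(n-1) (for n >= 1).
So the coefficient of x^64 is 2^64 - 2^63 = 18446744073709551616 - 9223372036854775808 = 9223372036854775808.

9223372036854775808


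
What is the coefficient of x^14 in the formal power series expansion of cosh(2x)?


The Maclaurin series is cosh(t) = sum_{m>=0} t^(2m) / (2m)!, so substituting t = 2x, only even powers of x are nonzero, with coefficient of x^(2m) equal to 2^(2m) / (2m)!.
For x^14 the coefficient is 2^14/14! = 16384/87178291200 = 8/42567525.

8/42567525


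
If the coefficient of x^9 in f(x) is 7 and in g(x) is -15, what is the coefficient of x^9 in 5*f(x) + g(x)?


Scalar multiplication scales coefficients: 5 * 7 = 35.
Then add the g coefficient: 35 + -15
= 20

20


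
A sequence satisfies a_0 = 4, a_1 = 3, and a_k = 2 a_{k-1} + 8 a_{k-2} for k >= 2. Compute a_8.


The characteristic equation is t^2 - 2 t - 8 = 0, with roots r_1 = 4 and r_2 = -2 (so c_1 = r_1 + r_2, c_2 = -r_1 r_2 as required).
One can use the closed form a_n = A r_1^n + B r_2^n, but direct iteration is more reliable:
a_0 = 4, a_1 = 3, a_2 = 38, a_3 = 100, a_4 = 504, a_5 = 1808, a_6 = 7648, a_7 = 29760, a_8 = 120704.
So a_8 = 120704.

120704


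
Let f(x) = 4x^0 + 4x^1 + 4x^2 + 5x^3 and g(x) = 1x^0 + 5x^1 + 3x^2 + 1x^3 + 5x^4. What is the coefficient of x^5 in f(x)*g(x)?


Cauchy product at x^5:
4*5 + 4*1 + 5*3
= 39

39


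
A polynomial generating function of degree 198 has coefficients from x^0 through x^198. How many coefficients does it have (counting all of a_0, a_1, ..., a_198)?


A polynomial of degree 198 takes the form a_0 + a_1 x + ... + a_198 x^198.
The number of coefficients is 198 + 1 = 199.

199


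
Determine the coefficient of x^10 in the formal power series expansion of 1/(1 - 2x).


The geometric series identity gives 1/(1 - c x) = sum_{k>=0} c^k x^k, so the coefficient of x^k is c^k.
Here c = 2 and k = 10.
Computing: 2^10 = 1024

1024


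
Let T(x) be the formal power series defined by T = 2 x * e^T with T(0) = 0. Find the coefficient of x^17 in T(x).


Apply the Lagrange inversion formula: if T = 2 x * phi(T) with phi(t) = e^t, then
[x^n] T = 2^n * (1/n) [t^(n-1)] phi(t)^n = 2^n * (1/n) [t^(n-1)] e^(n t) = 2^n * (1/n) * n^(n-1) / (n-1)! = 2^n * n^(n-1) / n!.
When c = 1 this is the Cayley count of rooted labeled trees on n vertices, divided by n!.
For n = 17: 2^17 * 17^16 / 17! = 131072 * 48661191875666868481/355687428096000 = 11449692206039263172/638512875.

11449692206039263172/638512875


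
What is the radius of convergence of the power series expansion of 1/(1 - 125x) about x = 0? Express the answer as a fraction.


Expanding 1/(1 - 125x) = sum_{k>=0} 125^k x^k, the series converges when |125x| < 1, i.e., |x| < 1/125.
So the radius of convergence is 1/125 = 1/125.

1/125


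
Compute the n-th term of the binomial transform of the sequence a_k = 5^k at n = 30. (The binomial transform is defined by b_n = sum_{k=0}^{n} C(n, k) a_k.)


With a_k = 5^k, b_n = sum_{k=0}^{n} C(n, k) 5^k = (1 + 5)^n by the binomial theorem.
For n = 30: (1 + 5)^30 = 6^30 = 221073919720733357899776.

221073919720733357899776


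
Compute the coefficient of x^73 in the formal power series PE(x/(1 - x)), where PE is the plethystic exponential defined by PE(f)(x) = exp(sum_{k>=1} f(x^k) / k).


For f(x) = x/(1 - x) we have
sum_{k>=1} f(x^k) / k = sum_{k>=1} (1/k) * x^k / (1 - x^k) = sum_{k, m >= 1} x^(k m) / k,
which after exponentiating simplifies to
PE(x/(1 - x)) = prod_{k>=1} 1 / (1 - x^k).
This is the generating function for the partition function p(n), so the coefficient of x^73 is p(73).
Computing p(73) by dynamic programming over parts 1, 2, ..., 73: p(73) = 6185689.

6185689


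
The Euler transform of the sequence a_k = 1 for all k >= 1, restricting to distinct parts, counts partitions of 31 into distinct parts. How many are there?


Partitions of 31 into distinct parts can be computed via generating function.
Product (1+x)(1+x^2)(1+x^3)...
The coefficient of x^31 = 340

340


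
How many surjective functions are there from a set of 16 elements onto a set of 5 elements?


By inclusion-exclusion on which target elements are missed, the number of surjections from an n-set onto a k-set is
surj(n, k) = sum_{j=0}^{k} (-1)^j C(k, j) (k - j)^n.
Equivalently surj(n, k) = k! * S(n, k), where S(n, k) is the Stirling number of the second kind.
For n = 16, k = 5:
S(16, 5) = 1096190550, so
surj = 5! * 1096190550 = 120 * 1096190550 = 131542866000.

131542866000


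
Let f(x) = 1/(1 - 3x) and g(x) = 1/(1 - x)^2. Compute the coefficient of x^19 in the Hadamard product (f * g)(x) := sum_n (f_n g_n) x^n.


f has coefficients f_k = 3^k. For g = 1/(1 - x)^2 the coefficient is g_k = C(k + 1, 1) = k + 1. The Hadamard coefficient is (f * g)_k = 3^k * (k + 1).
For k = 19: 3^19 * 20 = 1162261467 * 20 = 23245229340.

23245229340


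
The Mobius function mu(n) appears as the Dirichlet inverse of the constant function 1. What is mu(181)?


181 = 181 (all distinct primes).
mu(181) = (-1)^1 = -1

-1


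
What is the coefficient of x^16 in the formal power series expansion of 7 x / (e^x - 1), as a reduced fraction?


The exponential generating function for Bernoulli numbers is
x / (e^x - 1) = sum_{k>=0} B_k x^k / k!.
So the coefficient of x^16 in 7 x / (e^x - 1) is 7 B_16 / 16!.
Computing: B_16 = -3617/510, 16! = 20922789888000, giving
7 * -3617/510 / 20922789888000 = -3617/1524374691840000.

-3617/1524374691840000


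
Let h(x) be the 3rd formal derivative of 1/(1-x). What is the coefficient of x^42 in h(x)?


Differentiating 3 times: d^3/dx^3 [1/(1-x)] = 3!/(1-x)^4.
The expansion 1/(1-x)^4 = sum_{k>=0} C(k+3, 3) x^k, so the coefficient of x^n in 3!/(1-x)^4 is 3! * C(n+3, 3).
For n = 42: 6 * C(45, 3) = 6 * 14190 = 85140

85140


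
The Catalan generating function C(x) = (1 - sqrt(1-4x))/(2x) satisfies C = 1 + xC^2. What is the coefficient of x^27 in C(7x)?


Substituting x -> 7x scales the n-th coefficient by 7^n, so [x^27] C(7x) = 7^27 * C_27.
C_27 = C(2*27, 27)/(28) = 1946939425648112/28 = 69533550916004.
So 7^27 * 69533550916004 = 65712362363534280139543 * 69533550916004 = 4569213894215715819243774912591946172.

4569213894215715819243774912591946172


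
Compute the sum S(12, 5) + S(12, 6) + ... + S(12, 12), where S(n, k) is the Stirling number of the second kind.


By definition, S(n, k) counts partitions of an n-set into exactly k nonempty blocks.
Computing row n = 12 for k = 5..12:
S(12, k): 1379400, 1323652, 627396, 159027, 22275, 1705, 66, 1
Sum = 3513522.

3513522


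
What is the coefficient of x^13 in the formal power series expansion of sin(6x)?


The Maclaurin series is sin(t) = sum_{k>=0} (-1)^k t^(2k+1) / (2k+1)!, so substituting t = 6x, only odd powers of x are nonzero, with coefficient of x^(2k+1) equal to (-1)^k 6^(2k+1) / (2k+1)!.
Write 13 = 2*6 + 1, giving the coefficient (-1)^6 * 6^13 / 13! = 13060694016/6227020800 = 52488/25025.

52488/25025


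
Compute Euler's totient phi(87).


phi(n) counts integers in [1, n] coprime to n. Using the multiplicative formula phi(n) = n * prod_{p | n} (1 - 1/p):
87 = 3 * 29, so
phi(87) = 87 * (1 - 1/3) * (1 - 1/29) = 56.

56


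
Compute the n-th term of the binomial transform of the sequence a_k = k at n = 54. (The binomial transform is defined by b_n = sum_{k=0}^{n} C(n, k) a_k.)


With a_k = k, b_n = sum_{k=0}^{n} C(n, k) k. Using k * C(n, k) = n * C(n-1, k-1) gives b_n = n * sum_{k>=1} C(n-1, k-1) = n * 2^(n-1).
For n = 54: 54 * 2^53 = 54 * 9007199254740992 = 486388759756013568.

486388759756013568


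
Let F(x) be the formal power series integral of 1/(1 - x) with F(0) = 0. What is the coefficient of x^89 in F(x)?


1/(1 - x) = sum_{k>=0} x^k. Integrating termwise and using F(0) = 0 gives
F(x) = sum_{k>=0} x^(k+1) / (k+1) = sum_{m>=1} x^m / m = -ln(1 - x).
So the coefficient of x^89 is 1/89 = 1/89.

1/89


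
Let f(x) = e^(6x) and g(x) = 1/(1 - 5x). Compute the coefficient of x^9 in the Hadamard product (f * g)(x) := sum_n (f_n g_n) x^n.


Expanding: f_k = 6^k/k! (from e^(6x)) and g_k = 5^k (from 1/(1 - 5x)). So the Hadamard coefficient (f * g)_k = 6^k 5^k / k! = (30)^k / k!.
For k = 9: 30^9/9! = 19683000000000/362880 = 379687500/7.

379687500/7


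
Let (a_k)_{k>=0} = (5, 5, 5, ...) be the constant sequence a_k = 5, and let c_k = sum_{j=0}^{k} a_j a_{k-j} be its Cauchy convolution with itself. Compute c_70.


Since a_j = 5 for all j >= 0, the convolution sum becomes
c_k = sum_{j=0}^{k} 5 * 5 = 25 * (k + 1).
Equivalently, the generating function of (a_k) is 5/(1 - x) and its square is 25/(1 - x)^2 = sum_{k>=0} 25(k + 1) x^k.
For k = 70: 25 * 71 = 1775.

1775


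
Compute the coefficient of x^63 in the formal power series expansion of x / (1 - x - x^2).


Let f(x) = sum_{k>=0} a_k x^k. Multiplying f(x) * (1 - x - x^2) = x and matching coefficients gives a_0 = 0, a_1 = 1, and a_k = a_{k-1} + a_{k-2} for k >= 2. These are the Fibonacci numbers F_k.
Iterating from F_0 = 0, F_1 = 1:
F_0=0, F_1=1, F_2=1, F_3=2, F_4=3, F_5=5, F_6=8, F_7=13, F_8=21, F_9=34, ...
F_63 = 6557470319842.

6557470319842


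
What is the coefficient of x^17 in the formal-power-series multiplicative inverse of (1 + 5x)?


The inverse is 1/(1 + 5x). Apply the geometric identity 1/(1 - y) = sum_{k>=0} y^k with y = -5x:
1/(1 + 5x) = sum_{k>=0} (-5)^k x^k.
So the coefficient of x^17 is (-5)^17 = -762939453125.

-762939453125


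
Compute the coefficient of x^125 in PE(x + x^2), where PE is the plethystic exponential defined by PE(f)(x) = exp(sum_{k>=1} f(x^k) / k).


With f(x) = x + x^2, the exponent is sum_{k>=1} (x^k + x^(2k)) / k = -ln(1 - x) - ln(1 - x^2). Exponentiating:
PE(x + x^2) = 1 / ((1 - x)(1 - x^2)).
This is the generating function for partitions of n into parts of size 1 or 2. The number of 2's can be any j in 0..62, and the rest are 1's, so
[x^125] = floor(125/2) + 1 = 63.

63


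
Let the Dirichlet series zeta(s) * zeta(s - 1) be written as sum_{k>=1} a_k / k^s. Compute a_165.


Convolution gives a_k = sum_{d | k} d * 1 = sum_{d | k} d = sigma(k), the sum of positive divisors of k.
For k = 165, the divisors are 1, 3, 5, 11, 15, 33, 55, 165, so
sigma(165) = 1 + 3 + 5 + 11 + 15 + 33 + 55 + 165 = 288.

288


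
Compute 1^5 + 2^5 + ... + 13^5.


This power sum has a closed form given by Faulhaber's formula
sum_{k=1}^{m} k^p = (1 / (p + 1)) * sum_{j=0}^{p} C(p + 1, j) B_j m^(p + 1 - j),
but for small m direct computation is fastest:
1 + 32 + 243 + 1024 + 3125 + 7776 + 16807 + 32768 + 59049 + 100000 + 161051 + 248832 + 371293 = 1002001.

1002001


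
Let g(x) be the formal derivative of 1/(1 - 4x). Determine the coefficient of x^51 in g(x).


Differentiate termwise: d/dx sum_{k>=0} 4^k x^k = sum_{k>=1} k 4^k x^(k-1) = sum_{j>=0} (j+1) 4^(j+1) x^j.
Equivalently, d/dx [1/(1 - 4x)] = 4/(1 - 4x)^2.
For j = 51: 52 * 4^52 = 52 * 20282409603651670423947251286016 = 1054685299389886862045257066872832.

1054685299389886862045257066872832


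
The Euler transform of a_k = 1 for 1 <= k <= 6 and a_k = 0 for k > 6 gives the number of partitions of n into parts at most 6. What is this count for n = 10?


Partitions of 10 into parts at most 6:
Using generating function (1-x)^(-1)(1-x^2)^(-1)...(1-x^6)^(-1),
the coefficient of x^10 = 35

35


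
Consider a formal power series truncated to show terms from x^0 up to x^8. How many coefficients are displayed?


From x^0 to x^8 inclusive, the count is 8 - 0 + 1 = 9.

9


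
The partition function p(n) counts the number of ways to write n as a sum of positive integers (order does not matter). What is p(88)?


Using the generating function prod_{k>=1} 1/(1-x^k), we compute p(88).
By dynamic programming over parts 1 through 88:
p(88) = 44108109

44108109


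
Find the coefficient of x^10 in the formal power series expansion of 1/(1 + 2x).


Write 1/(1 + c x) = 1/(1 - (-c) x) and apply the geometric-series identity
1/(1 - y) = sum_{k>=0} y^k to get 1/(1 + c x) = sum_{k>=0} (-c)^k x^k.
So the coefficient of x^k is (-c)^k = (-1)^k * c^k.
Here c = 2 and k = 10:
(-2)^10 = 1 * 1024 = 1024

1024


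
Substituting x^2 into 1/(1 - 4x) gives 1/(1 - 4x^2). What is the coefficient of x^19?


Since 1/(1 - 4x^2) only has even powers of x,
the coefficient of x^19 (odd) is 0.

0


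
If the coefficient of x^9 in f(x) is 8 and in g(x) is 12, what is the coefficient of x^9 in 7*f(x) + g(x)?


Scalar multiplication scales coefficients: 7 * 8 = 56.
Then add the g coefficient: 56 + 12
= 68

68


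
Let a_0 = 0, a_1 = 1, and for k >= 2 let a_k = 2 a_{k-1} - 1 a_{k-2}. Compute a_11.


Iterating the recurrence forward:
a_0 = 0
a_1 = 1
a_2 = 2*1 - 1*0 = 2
a_3 = 2*2 - 1*1 = 3
a_4 = 2*3 - 1*2 = 4
a_5 = 2*4 - 1*3 = 5
a_6 = 2*5 - 1*4 = 6
a_7 = 2*6 - 1*5 = 7
a_8 = 2*7 - 1*6 = 8
a_9 = 2*8 - 1*7 = 9
a_10 = 2*9 - 1*8 = 10
a_11 = 2*10 - 1*9 = 11
So a_11 = 11.

11


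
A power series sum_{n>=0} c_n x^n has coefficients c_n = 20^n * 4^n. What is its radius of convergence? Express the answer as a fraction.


By the root test (Cauchy-Hadamard), the radius is R = 1 / limsup_n |c_n|^(1/n).
Here |c_n|^(1/n) = (20^n * 4^n)^(1/n) = 20 * 4 = 80 for all n.
So R = 1/80 = 1/80.

1/80


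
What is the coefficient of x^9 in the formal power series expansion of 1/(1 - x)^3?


The expansion 1/(1 - x)^r = sum_{k>=0} C(k + r - 1, r - 1) x^k follows from the multiset / negative-binomial theorem (or from repeated differentiation of the geometric series).
For r = 3 and k = 9:
C(11, 2) = 39916800 / (2 * 362880) = 55.

55


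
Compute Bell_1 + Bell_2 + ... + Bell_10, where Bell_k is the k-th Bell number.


Recall Bell_k counts set partitions of a k-set (with Bell_0 = 1 by convention).
Bell_1 through Bell_10: 1, 2, 5, 15, 52, 203, 877, 4140, 21147, 115975
Sum = 1 + 2 + 5 + 15 + 52 + 203 + 877 + 4140 + 21147 + 115975 = 142417.

142417


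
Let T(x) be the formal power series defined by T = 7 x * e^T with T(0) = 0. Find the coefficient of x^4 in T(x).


Apply the Lagrange inversion formula: if T = 7 x * phi(T) with phi(t) = e^t, then
[x^n] T = 7^n * (1/n) [t^(n-1)] phi(t)^n = 7^n * (1/n) [t^(n-1)] e^(n t) = 7^n * (1/n) * n^(n-1) / (n-1)! = 7^n * n^(n-1) / n!.
When c = 1 this is the Cayley count of rooted labeled trees on n vertices, divided by n!.
For n = 4: 7^4 * 4^3 / 4! = 2401 * 64/24 = 19208/3.

19208/3


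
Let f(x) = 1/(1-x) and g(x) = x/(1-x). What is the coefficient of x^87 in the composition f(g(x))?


First simplify the composition: f(g(x)) = 1/(1 - x/(1-x)) = (1-x)/((1-x) - x) = (1-x)/(1-2x).
Now extract the coefficient. Write (1-x)/(1-2x) = 1/(1-2x) - x/(1-2x).
The coefficient of x^n in 1/(1-2x) is 2^n, and in x/(1-2x) is 2^(n-1) (for n >= 1).
So the coefficient of x^87 is 2^87 - 2^86 = 154742504910672534362390528 - 77371252455336267181195264 = 77371252455336267181195264.

77371252455336267181195264


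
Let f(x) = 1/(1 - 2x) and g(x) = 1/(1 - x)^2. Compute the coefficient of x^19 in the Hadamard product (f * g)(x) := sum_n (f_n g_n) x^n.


f has coefficients f_k = 2^k. For g = 1/(1 - x)^2 the coefficient is g_k = C(k + 1, 1) = k + 1. The Hadamard coefficient is (f * g)_k = 2^k * (k + 1).
For k = 19: 2^19 * 20 = 524288 * 20 = 10485760.

10485760


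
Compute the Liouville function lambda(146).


The Liouville function is lambda(k) = (-1)^Omega(k), where Omega(k) counts the prime factors of k with multiplicity.
Factoring: 146 = 2 * 73, so Omega(146) = 2.
lambda(146) = (-1)^2 = 1.

1


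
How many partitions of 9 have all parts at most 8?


Using the generating function (1-x)^(-1)(1-x^2)^(-1)...(1-x^8)^(-1),
the coefficient of x^9 counts these restricted partitions.
Result = 29

29


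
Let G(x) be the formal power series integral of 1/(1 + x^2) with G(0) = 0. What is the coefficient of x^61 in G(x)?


1/(1 + x^2) = sum_{j>=0} (-1)^j x^(2j). Integrating termwise with G(0) = 0:
G(x) = sum_{j>=0} (-1)^j x^(2j+1) / (2j+1) = arctan(x).
Only odd powers are nonzero. For x^61 write 61 = 2*30 + 1, giving
(-1)^30 / 61 = 1/61 = 1/61.

1/61


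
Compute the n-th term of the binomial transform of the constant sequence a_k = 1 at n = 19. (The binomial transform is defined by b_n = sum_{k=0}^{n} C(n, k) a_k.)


With a_k = 1 for all k, b_n = sum_{k=0}^{n} C(n, k) = 2^n by the binomial theorem.
For n = 19: 2^19 = 524288.

524288


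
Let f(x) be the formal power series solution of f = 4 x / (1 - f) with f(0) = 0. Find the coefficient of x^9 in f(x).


Apply Lagrange inversion: f = 4 x * phi(f) with phi(t) = 1/(1 - t), so
[x^n] f = 4^n * (1/n) [t^(n-1)] phi(t)^n = 4^n * (1/n) [t^(n-1)] (1 - t)^(-n) = 4^n * (1/n) C(2n - 2, n - 1) = 4^n * C_{n-1}.
For n = 9: C_8 = C(16, 8) / 9 = 12870/9 = 1430.
With the 4^9 = 262144 factor, the coefficient is 262144 * 1430 = 374865920.

374865920


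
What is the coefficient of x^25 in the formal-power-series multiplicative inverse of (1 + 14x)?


The inverse is 1/(1 + 14x). Apply the geometric identity 1/(1 - y) = sum_{k>=0} y^k with y = -14x:
1/(1 + 14x) = sum_{k>=0} (-14)^k x^k.
So the coefficient of x^25 is (-14)^25 = -44998795805848373114515226624.

-44998795805848373114515226624


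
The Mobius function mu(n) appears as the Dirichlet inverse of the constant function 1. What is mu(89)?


89 = 89 (all distinct primes).
mu(89) = (-1)^1 = -1

-1


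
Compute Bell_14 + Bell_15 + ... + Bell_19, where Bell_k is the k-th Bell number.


Recall Bell_k counts set partitions of a k-set (with Bell_0 = 1 by convention).
Bell_14 through Bell_19: 190899322, 1382958545, 10480142147, 82864869804, 682076806159, 5832742205057
Sum = 190899322 + 1382958545 + 10480142147 + 82864869804 + 682076806159 + 5832742205057 = 6609737881034.

6609737881034


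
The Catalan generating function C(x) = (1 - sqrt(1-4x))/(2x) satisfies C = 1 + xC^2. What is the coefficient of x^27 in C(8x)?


Substituting x -> 8x scales the n-th coefficient by 8^n, so [x^27] C(8x) = 8^27 * C_27.
C_27 = C(2*27, 27)/(28) = 1946939425648112/28 = 69533550916004.
So 8^27 * 69533550916004 = 2417851639229258349412352 * 69533550916004 = 168121810063691369842338813504712081408.

168121810063691369842338813504712081408


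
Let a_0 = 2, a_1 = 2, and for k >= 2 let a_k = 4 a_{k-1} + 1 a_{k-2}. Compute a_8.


Iterating the recurrence forward:
a_0 = 2
a_1 = 2
a_2 = 4*2 + 1*2 = 10
a_3 = 4*10 + 1*2 = 42
a_4 = 4*42 + 1*10 = 178
a_5 = 4*178 + 1*42 = 754
a_6 = 4*754 + 1*178 = 3194
a_7 = 4*3194 + 1*754 = 13530
a_8 = 4*13530 + 1*3194 = 57314
So a_8 = 57314.

57314


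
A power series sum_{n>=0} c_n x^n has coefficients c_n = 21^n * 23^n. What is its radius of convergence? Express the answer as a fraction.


By the root test (Cauchy-Hadamard), the radius is R = 1 / limsup_n |c_n|^(1/n).
Here |c_n|^(1/n) = (21^n * 23^n)^(1/n) = 21 * 23 = 483 for all n.
So R = 1/483 = 1/483.

1/483


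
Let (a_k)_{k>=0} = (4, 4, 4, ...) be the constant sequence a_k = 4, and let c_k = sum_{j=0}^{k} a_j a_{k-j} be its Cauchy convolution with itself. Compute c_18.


Since a_j = 4 for all j >= 0, the convolution sum becomes
c_k = sum_{j=0}^{k} 4 * 4 = 16 * (k + 1).
Equivalently, the generating function of (a_k) is 4/(1 - x) and its square is 16/(1 - x)^2 = sum_{k>=0} 16(k + 1) x^k.
For k = 18: 16 * 19 = 304.

304


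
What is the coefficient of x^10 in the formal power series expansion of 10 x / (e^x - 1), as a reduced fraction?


The exponential generating function for Bernoulli numbers is
x / (e^x - 1) = sum_{k>=0} B_k x^k / k!.
So the coefficient of x^10 in 10 x / (e^x - 1) is 10 B_10 / 10!.
Computing: B_10 = 5/66, 10! = 3628800, giving
10 * 5/66 / 3628800 = 1/4790016.

1/4790016


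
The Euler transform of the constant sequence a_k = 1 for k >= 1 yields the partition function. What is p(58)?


The Euler transform converts the sequence a_k = 1 into the number of integer partitions.
Using the recurrence or dynamic programming:
p(58) = 715220

715220


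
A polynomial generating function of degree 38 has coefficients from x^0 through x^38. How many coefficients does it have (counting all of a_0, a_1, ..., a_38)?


A polynomial of degree 38 takes the form a_0 + a_1 x + ... + a_38 x^38.
The number of coefficients is 38 + 1 = 39.

39


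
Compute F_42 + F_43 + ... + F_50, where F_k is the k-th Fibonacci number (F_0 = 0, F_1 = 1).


Use the identity sum_{k=0}^{N} F_k = F_{N+2} - 1 (which follows from F_{k+2} - F_{k+1} = F_k). Then
sum_{k=42}^{50} F_k = (F_{52} - 1) - (F_{43} - 1) = F_{52} - F_{43}.
Computing: F_{52} = 32951280099, F_{43} = 433494437, so
Sum = 32951280099 - 433494437 = 32517785662.

32517785662


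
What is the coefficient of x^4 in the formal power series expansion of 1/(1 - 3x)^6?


The general identity 1/(1 - c x)^r = sum_{k>=0} c^k C(k + r - 1, r - 1) x^k follows by substituting y = c x into 1/(1 - y)^r = sum_{k>=0} C(k + r - 1, r - 1) y^k.
For c = 3, r = 6, k = 4:
3^4 * C(9, 5) = 81 * 126 = 10206.

10206


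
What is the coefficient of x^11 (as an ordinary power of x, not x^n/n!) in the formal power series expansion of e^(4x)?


The exponential series is e^y = sum_{k>=0} y^k / k!. Substituting y = 4x gives
e^(4x) = sum_{k>=0} 4^k x^k / k!.
So the coefficient of x^n is a^n/n! with a = 4, n = 11:
4^11 / 11! = 4194304/39916800 = 16384/155925

16384/155925


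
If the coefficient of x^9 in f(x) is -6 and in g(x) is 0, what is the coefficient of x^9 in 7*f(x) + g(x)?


Scalar multiplication scales coefficients: 7 * -6 = -42.
Then add the g coefficient: -42 + 0
= -42

-42


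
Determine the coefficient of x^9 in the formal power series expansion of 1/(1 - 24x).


The geometric series identity gives 1/(1 - c x) = sum_{k>=0} c^k x^k, so the coefficient of x^k is c^k.
Here c = 24 and k = 9.
Computing: 24^9 = 2641807540224

2641807540224


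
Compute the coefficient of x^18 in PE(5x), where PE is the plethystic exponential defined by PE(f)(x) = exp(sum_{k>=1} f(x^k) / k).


With f(x) = 5x, the exponent is sum_{k>=1} 5 x^k / k = 5 * (-ln(1 - x)). Exponentiating:
PE(5x) = exp(-5 ln(1 - x)) = 1/(1 - x)^5.
By the negative binomial expansion, [x^n] 1/(1 - x)^5 = C(n + 4, 4).
For n = 18: C(22, 4) = 7315.

7315


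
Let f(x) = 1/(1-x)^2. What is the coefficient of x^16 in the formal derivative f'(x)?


Differentiate: d/dx [ 1/(1-x)^r ] = r / (1-x)^(r+1).
Here r = 2, so f'(x) = 2 / (1-x)^3.
The expansion of 1/(1-x)^(r+1) has coefficient of x^n equal to C(n+r, r).
So the coefficient of x^16 in f'(x) is
2 * C(18, 2) = 2 * 153 = 306

306


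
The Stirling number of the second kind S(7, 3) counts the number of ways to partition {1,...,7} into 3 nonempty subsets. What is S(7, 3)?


Using the explicit formula S(n,k) = (1/k!) sum_{j=0}^{k} (-1)^(k-j) C(k,j) j^n:
S(7, 3) = 301
Equivalently, S(n,k) is n! times the coefficient of x^n in the EGF (e^x - 1)^k / k!.

301


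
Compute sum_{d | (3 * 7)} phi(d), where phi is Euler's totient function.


First, 3 * 7 = 21. One classical identity is sum_{d | n} phi(d) = n (each k in [1, n] has a unique gcd with n, and among the k's with gcd(k, n) = n/d there are phi(d) of them). So the sum equals 21. We also verify directly:
Divisors of 21: 1, 3, 7, 21.
phi values: 1, 2, 6, 12.
Sum = 21.

21


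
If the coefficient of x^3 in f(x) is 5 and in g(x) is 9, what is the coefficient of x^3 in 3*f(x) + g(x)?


Scalar multiplication scales coefficients: 3 * 5 = 15.
Then add the g coefficient: 15 + 9
= 24

24


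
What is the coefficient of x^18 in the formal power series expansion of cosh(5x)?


The Maclaurin series is cosh(t) = sum_{m>=0} t^(2m) / (2m)!, so substituting t = 5x, only even powers of x are nonzero, with coefficient of x^(2m) equal to 5^(2m) / (2m)!.
For x^18 the coefficient is 5^18/18! = 3814697265625/6402373705728000 = 30517578125/51218989645824.

30517578125/51218989645824


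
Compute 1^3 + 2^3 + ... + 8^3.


This power sum has a closed form given by Faulhaber's formula
sum_{k=1}^{m} k^p = (1 / (p + 1)) * sum_{j=0}^{p} C(p + 1, j) B_j m^(p + 1 - j),
but for small m direct computation is fastest:
1 + 8 + 27 + 64 + 125 + 216 + 343 + 512 = 1296.

1296


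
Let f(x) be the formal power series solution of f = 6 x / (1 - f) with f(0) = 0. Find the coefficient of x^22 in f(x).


Apply Lagrange inversion: f = 6 x * phi(f) with phi(t) = 1/(1 - t), so
[x^n] f = 6^n * (1/n) [t^(n-1)] phi(t)^n = 6^n * (1/n) [t^(n-1)] (1 - t)^(-n) = 6^n * (1/n) C(2n - 2, n - 1) = 6^n * C_{n-1}.
For n = 22: C_21 = C(42, 21) / 22 = 538257874440/22 = 24466267020.
With the 6^22 = 131621703842267136 factor, the coefficient is 131621703842267136 * 24466267020 = 3220291751832267711546654720.

3220291751832267711546654720


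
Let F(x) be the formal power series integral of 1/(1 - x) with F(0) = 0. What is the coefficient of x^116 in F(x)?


1/(1 - x) = sum_{k>=0} x^k. Integrating termwise and using F(0) = 0 gives
F(x) = sum_{k>=0} x^(k+1) / (k+1) = sum_{m>=1} x^m / m = -ln(1 - x).
So the coefficient of x^116 is 1/116 = 1/116.

1/116


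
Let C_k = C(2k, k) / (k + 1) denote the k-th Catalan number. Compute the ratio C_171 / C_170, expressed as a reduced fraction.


Using C_k = (2k)! / (k! (k+1)!), the ratio C_{k+1}/C_k simplifies to
C_{k+1}/C_k = [(2k+2)! / ((k+1)! (k+2)!)] * [k! (k+1)! / (2k)!]
 = (2k+2)(2k+1) / ((k+1)(k+2)) = 2(2k+1) / (k+2).
For k = 170: 2(2*170 + 1) / (170 + 2) = 682/172 = 341/86.

341/86


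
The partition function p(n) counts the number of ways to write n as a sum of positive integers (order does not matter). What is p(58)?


Using the generating function prod_{k>=1} 1/(1-x^k), we compute p(58).
By dynamic programming over parts 1 through 58:
p(58) = 715220

715220


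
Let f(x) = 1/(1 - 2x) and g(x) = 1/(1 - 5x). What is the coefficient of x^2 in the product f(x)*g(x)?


The coefficient of x^n in f*g is the Cauchy product: sum_{k=0}^{n} a^k * b^(n-k).
With a=2, b=5, n=2:
sum_{k=0}^{2} 2^k * 5^(2-k)
= 39

39


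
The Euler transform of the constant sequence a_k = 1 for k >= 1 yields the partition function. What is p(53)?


The Euler transform converts the sequence a_k = 1 into the number of integer partitions.
Using the recurrence or dynamic programming:
p(53) = 329931

329931


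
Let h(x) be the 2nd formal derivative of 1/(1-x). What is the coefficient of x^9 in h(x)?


Differentiating 2 times: d^2/dx^2 [1/(1-x)] = 2!/(1-x)^3.
The expansion 1/(1-x)^3 = sum_{k>=0} C(k+2, 2) x^k, so the coefficient of x^n in 2!/(1-x)^3 is 2! * C(n+2, 2).
For n = 9: 2 * C(11, 2) = 2 * 55 = 110

110


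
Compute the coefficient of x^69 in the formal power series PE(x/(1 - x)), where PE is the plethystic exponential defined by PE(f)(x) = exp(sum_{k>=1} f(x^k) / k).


For f(x) = x/(1 - x) we have
sum_{k>=1} f(x^k) / k = sum_{k>=1} (1/k) * x^k / (1 - x^k) = sum_{k, m >= 1} x^(k m) / k,
which after exponentiating simplifies to
PE(x/(1 - x)) = prod_{k>=1} 1 / (1 - x^k).
This is the generating function for the partition function p(n), so the coefficient of x^69 is p(69).
Computing p(69) by dynamic programming over parts 1, 2, ..., 69: p(69) = 3554345.

3554345


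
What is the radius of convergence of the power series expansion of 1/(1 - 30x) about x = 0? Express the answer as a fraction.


Expanding 1/(1 - 30x) = sum_{k>=0} 30^k x^k, the series converges when |30x| < 1, i.e., |x| < 1/30.
So the radius of convergence is 1/30 = 1/30.

1/30


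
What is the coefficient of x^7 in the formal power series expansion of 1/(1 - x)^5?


The negative binomial / multiset identity is
1/(1 - x)^r = sum_{k>=0} C(k + r - 1, r - 1) x^k.
Here r = 5 and k = 7, so the coefficient is
C(7 + 4, 4) = C(11, 4)
= 330

330


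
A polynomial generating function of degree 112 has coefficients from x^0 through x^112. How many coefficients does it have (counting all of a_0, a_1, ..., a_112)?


A polynomial of degree 112 takes the form a_0 + a_1 x + ... + a_112 x^112.
The number of coefficients is 112 + 1 = 113.

113


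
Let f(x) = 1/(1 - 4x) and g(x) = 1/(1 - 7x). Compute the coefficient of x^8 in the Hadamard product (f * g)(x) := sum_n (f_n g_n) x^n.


f has coefficients f_k = 4^k and g has coefficients g_k = 7^k, so the Hadamard product has coefficient (f*g)_k = 4^k * 7^k = 28^k.
For k = 8: 28^8 = 377801998336.

377801998336


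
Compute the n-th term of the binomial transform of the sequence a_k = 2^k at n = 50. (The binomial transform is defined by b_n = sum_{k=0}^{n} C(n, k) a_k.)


With a_k = 2^k, b_n = sum_{k=0}^{n} C(n, k) 2^k = (1 + 2)^n by the binomial theorem.
For n = 50: (1 + 2)^50 = 3^50 = 717897987691852588770249.

717897987691852588770249


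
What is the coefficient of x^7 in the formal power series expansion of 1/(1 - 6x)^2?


The general identity 1/(1 - c x)^r = sum_{k>=0} c^k C(k + r - 1, r - 1) x^k follows by substituting y = c x into 1/(1 - y)^r = sum_{k>=0} C(k + r - 1, r - 1) y^k.
For c = 6, r = 2, k = 7:
6^7 * C(8, 1) = 279936 * 8 = 2239488.

2239488


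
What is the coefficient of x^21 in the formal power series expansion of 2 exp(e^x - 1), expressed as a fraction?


exp(e^x - 1) is the exponential generating function for the Bell numbers Bell_k: exp(e^x - 1) = sum_{k>=0} Bell_k x^k / k!.
So the coefficient of x^21 in 2 exp(e^x - 1) is 2 Bell_21 / 21!.
Computing: Bell_21 = 474869816156751 and 21! = 51090942171709440000, giving
2 * 474869816156751/51090942171709440000 = 158289938718917/8515157028618240000.

158289938718917/8515157028618240000


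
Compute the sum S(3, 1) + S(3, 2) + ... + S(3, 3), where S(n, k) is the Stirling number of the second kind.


By definition, S(n, k) counts partitions of an n-set into exactly k nonempty blocks.
Computing row n = 3 for k = 1..3:
S(3, k): 1, 3, 1
Sum = 5. (This equals Bell_3 since the sum runs over all k.)

5


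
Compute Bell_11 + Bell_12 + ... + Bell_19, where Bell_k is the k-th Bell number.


Recall Bell_k counts set partitions of a k-set (with Bell_0 = 1 by convention).
Bell_11 through Bell_19: 678570, 4213597, 27644437, 190899322, 1382958545, 10480142147, 82864869804, 682076806159, 5832742205057
Sum = 678570 + 4213597 + 27644437 + 190899322 + 1382958545 + 10480142147 + 82864869804 + 682076806159 + 5832742205057 = 6609770417638.

6609770417638


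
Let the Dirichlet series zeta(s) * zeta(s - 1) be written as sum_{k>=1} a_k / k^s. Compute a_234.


Convolution gives a_k = sum_{d | k} d * 1 = sum_{d | k} d = sigma(k), the sum of positive divisors of k.
For k = 234, the divisors are 1, 2, 3, 6, 9, 13, 18, 26, 39, 78, 117, 234, so
sigma(234) = 1 + 2 + 3 + 6 + 9 + 13 + 18 + 26 + 39 + 78 + 117 + 234 = 546.

546


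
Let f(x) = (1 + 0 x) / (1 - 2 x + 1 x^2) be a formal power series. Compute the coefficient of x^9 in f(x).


Write f(x) = sum_{k>=0} a_k x^k. Multiplying both sides by 1 - 2 x + 1 x^2 gives
(1 - 2 x + 1 x^2) sum_{k>=0} a_k x^k = 1 + 0 x.
Matching coefficients:
 x^0: a_0 = 1
 x^1: a_1 - 2 a_0 = 0  =>  a_1 = 2*1 + 0 = 2
 x^k (k >= 2): a_k = 2 a_{k-1} - 1 a_{k-2}.
Iterating: a_2 = 3, a_3 = 4, a_4 = 5, a_5 = 6, a_6 = 7, a_7 = 8, a_8 = 9, a_9 = 10.
So the coefficient of x^9 is 10.

10


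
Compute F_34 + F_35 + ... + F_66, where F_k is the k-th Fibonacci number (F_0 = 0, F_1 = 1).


Use the identity sum_{k=0}^{N} F_k = F_{N+2} - 1 (which follows from F_{k+2} - F_{k+1} = F_k). Then
sum_{k=34}^{66} F_k = (F_{68} - 1) - (F_{35} - 1) = F_{68} - F_{35}.
Computing: F_{68} = 72723460248141, F_{35} = 9227465, so
Sum = 72723460248141 - 9227465 = 72723451020676.

72723451020676


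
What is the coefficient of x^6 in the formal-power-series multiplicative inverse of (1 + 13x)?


The inverse is 1/(1 + 13x). Apply the geometric identity 1/(1 - y) = sum_{k>=0} y^k with y = -13x:
1/(1 + 13x) = sum_{k>=0} (-13)^k x^k.
So the coefficient of x^6 is (-13)^6 = 4826809.

4826809


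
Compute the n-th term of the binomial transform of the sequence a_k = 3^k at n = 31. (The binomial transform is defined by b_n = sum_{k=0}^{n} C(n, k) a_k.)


With a_k = 3^k, b_n = sum_{k=0}^{n} C(n, k) 3^k = (1 + 3)^n by the binomial theorem.
For n = 31: (1 + 3)^31 = 4^31 = 4611686018427387904.

4611686018427387904


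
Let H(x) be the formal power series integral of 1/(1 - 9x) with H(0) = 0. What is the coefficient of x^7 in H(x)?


1/(1 - 9x) = sum_{k>=0} 9^k x^k. Integrating termwise with H(0) = 0:
H(x) = sum_{k>=0} 9^k x^(k+1) / (k+1) = sum_{m>=1} 9^(m-1) x^m / m.
For m = 7: 9^6/7 = 531441/7 = 531441/7.

531441/7


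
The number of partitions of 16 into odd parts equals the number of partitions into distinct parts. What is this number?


Computing partitions of 16 into odd parts (1, 3, 5, ...):
Using the generating function prod_{k>=0} 1/(1-x^(2k+1)),
the count is 32

32


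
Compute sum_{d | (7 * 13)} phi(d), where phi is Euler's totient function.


First, 7 * 13 = 91. One classical identity is sum_{d | n} phi(d) = n (each k in [1, n] has a unique gcd with n, and among the k's with gcd(k, n) = n/d there are phi(d) of them). So the sum equals 91. We also verify directly:
Divisors of 91: 1, 7, 13, 91.
phi values: 1, 6, 12, 72.
Sum = 91.

91
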